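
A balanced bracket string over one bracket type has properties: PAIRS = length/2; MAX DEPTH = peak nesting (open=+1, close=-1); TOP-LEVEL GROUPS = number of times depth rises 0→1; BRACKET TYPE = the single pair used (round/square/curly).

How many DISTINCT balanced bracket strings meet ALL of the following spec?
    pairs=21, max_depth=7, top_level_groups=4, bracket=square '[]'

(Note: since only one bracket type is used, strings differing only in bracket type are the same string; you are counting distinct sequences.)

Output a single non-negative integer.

Spec: pairs=21 depth=7 groups=4
Count(depth <= 7) = 2477103296
Count(depth <= 6) = 1900009792
Count(depth == 7) = 2477103296 - 1900009792 = 577093504

Answer: 577093504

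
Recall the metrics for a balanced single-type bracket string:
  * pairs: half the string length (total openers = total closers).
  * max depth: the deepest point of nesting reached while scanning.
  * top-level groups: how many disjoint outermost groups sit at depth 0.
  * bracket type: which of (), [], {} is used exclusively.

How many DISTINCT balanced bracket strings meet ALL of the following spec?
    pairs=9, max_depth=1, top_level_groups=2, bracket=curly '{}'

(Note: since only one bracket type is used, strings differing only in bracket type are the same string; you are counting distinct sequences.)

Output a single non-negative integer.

Spec: pairs=9 depth=1 groups=2
Count(depth <= 1) = 0
Count(depth <= 0) = 0
Count(depth == 1) = 0 - 0 = 0

Answer: 0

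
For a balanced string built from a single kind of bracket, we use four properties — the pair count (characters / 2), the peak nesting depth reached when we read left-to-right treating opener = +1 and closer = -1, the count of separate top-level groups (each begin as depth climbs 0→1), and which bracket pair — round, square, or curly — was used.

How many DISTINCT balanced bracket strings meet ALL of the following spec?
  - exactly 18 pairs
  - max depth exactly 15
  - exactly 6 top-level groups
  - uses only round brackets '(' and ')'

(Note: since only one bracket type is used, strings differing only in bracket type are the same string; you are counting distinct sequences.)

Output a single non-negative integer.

Spec: pairs=18 depth=15 groups=6
Count(depth <= 15) = 17298645
Count(depth <= 14) = 17298645
Count(depth == 15) = 17298645 - 17298645 = 0

Answer: 0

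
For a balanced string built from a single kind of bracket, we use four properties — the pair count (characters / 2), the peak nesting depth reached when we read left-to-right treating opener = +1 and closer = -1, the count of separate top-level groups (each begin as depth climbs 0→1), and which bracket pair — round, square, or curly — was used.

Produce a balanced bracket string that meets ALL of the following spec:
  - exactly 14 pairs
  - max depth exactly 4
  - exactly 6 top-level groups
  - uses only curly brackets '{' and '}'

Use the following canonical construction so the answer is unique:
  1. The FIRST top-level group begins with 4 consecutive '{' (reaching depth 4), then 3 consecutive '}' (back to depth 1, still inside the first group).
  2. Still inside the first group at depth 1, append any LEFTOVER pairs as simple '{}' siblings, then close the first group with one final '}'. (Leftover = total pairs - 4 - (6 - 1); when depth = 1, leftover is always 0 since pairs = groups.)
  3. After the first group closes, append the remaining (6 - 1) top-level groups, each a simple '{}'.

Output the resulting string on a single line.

Spec: pairs=14 depth=4 groups=6
Leftover pairs = 14 - 4 - (6-1) = 5
First group: deep chain of depth 4 + 5 sibling pairs
Remaining 5 groups: simple '{}' each

Answer: {{{{}}}{}{}{}{}{}}{}{}{}{}{}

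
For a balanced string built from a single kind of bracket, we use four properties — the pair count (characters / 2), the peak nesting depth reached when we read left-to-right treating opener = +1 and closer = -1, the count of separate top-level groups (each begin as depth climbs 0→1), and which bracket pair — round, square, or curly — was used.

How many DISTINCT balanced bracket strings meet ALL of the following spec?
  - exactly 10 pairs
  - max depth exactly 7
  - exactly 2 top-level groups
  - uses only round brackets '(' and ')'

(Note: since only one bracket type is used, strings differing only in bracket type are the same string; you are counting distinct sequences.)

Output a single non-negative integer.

Answer: 176

Derivation:
Spec: pairs=10 depth=7 groups=2
Count(depth <= 7) = 4832
Count(depth <= 6) = 4656
Count(depth == 7) = 4832 - 4656 = 176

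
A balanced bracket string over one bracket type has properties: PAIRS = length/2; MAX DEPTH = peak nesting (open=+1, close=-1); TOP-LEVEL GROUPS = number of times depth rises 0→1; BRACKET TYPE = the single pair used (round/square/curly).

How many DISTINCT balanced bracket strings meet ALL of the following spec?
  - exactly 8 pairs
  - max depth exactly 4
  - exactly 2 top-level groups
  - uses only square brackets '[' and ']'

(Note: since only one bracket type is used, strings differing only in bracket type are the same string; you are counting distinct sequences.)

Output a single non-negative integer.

Answer: 179

Derivation:
Spec: pairs=8 depth=4 groups=2
Count(depth <= 4) = 323
Count(depth <= 3) = 144
Count(depth == 4) = 323 - 144 = 179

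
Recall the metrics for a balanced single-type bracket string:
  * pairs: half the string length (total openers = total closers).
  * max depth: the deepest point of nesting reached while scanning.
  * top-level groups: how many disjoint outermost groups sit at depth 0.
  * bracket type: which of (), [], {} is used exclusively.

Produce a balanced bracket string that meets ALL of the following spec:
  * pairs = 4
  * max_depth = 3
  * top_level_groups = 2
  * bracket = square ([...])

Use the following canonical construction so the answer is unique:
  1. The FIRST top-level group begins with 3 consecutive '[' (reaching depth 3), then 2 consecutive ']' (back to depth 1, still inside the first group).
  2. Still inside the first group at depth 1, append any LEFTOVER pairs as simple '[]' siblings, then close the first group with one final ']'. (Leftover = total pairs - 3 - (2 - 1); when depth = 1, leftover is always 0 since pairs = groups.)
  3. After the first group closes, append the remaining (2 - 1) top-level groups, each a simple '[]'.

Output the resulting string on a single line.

Answer: [[[]]][]

Derivation:
Spec: pairs=4 depth=3 groups=2
Leftover pairs = 4 - 3 - (2-1) = 0
First group: deep chain of depth 3 + 0 sibling pairs
Remaining 1 groups: simple '[]' each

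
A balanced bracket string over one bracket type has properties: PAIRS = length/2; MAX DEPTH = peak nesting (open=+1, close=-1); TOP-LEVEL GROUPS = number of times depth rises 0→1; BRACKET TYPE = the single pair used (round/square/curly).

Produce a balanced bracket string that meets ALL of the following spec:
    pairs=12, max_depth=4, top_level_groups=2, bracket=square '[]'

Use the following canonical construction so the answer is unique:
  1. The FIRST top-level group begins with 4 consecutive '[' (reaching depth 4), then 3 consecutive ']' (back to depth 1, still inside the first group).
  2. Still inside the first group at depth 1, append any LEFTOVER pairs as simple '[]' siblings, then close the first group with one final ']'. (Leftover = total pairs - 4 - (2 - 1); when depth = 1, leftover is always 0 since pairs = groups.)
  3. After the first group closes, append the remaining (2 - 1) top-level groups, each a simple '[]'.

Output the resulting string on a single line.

Answer: [[[[]]][][][][][][][]][]

Derivation:
Spec: pairs=12 depth=4 groups=2
Leftover pairs = 12 - 4 - (2-1) = 7
First group: deep chain of depth 4 + 7 sibling pairs
Remaining 1 groups: simple '[]' each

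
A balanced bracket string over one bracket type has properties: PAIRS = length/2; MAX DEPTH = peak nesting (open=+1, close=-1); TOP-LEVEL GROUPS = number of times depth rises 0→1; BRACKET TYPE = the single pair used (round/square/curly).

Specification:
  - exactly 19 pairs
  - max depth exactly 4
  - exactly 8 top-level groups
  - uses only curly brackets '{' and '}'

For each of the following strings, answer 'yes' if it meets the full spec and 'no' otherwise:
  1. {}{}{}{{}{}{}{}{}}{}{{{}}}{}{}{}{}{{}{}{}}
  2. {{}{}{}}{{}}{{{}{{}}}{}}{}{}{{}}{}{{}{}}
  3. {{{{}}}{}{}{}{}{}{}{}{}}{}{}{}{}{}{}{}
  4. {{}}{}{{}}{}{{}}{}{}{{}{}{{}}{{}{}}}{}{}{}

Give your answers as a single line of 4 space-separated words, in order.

Answer: no no yes no

Derivation:
String 1 '{}{}{}{{}{}{}{}{}}{}{{{}}}{}{}{}{}{{}{}{}}': depth seq [1 0 1 0 1 0 1 2 1 2 1 2 1 2 1 2 1 0 1 0 1 2 3 2 1 0 1 0 1 0 1 0 1 0 1 2 1 2 1 2 1 0]
  -> pairs=21 depth=3 groups=11 -> no
String 2 '{{}{}{}}{{}}{{{}{{}}}{}}{}{}{{}}{}{{}{}}': depth seq [1 2 1 2 1 2 1 0 1 2 1 0 1 2 3 2 3 4 3 2 1 2 1 0 1 0 1 0 1 2 1 0 1 0 1 2 1 2 1 0]
  -> pairs=20 depth=4 groups=8 -> no
String 3 '{{{{}}}{}{}{}{}{}{}{}{}}{}{}{}{}{}{}{}': depth seq [1 2 3 4 3 2 1 2 1 2 1 2 1 2 1 2 1 2 1 2 1 2 1 0 1 0 1 0 1 0 1 0 1 0 1 0 1 0]
  -> pairs=19 depth=4 groups=8 -> yes
String 4 '{{}}{}{{}}{}{{}}{}{}{{}{}{{}}{{}{}}}{}{}{}': depth seq [1 2 1 0 1 0 1 2 1 0 1 0 1 2 1 0 1 0 1 0 1 2 1 2 1 2 3 2 1 2 3 2 3 2 1 0 1 0 1 0 1 0]
  -> pairs=21 depth=3 groups=11 -> no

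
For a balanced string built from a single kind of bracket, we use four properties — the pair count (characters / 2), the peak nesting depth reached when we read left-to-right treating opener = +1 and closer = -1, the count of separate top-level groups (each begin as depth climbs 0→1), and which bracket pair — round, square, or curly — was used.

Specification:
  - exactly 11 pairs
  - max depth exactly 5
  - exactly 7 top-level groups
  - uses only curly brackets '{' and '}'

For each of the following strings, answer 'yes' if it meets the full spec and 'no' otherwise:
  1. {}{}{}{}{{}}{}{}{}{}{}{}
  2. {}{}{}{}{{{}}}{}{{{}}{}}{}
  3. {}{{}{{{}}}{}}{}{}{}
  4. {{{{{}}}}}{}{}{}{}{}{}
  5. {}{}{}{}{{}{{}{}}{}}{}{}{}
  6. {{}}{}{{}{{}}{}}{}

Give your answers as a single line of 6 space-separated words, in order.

Answer: no no no yes no no

Derivation:
String 1 '{}{}{}{}{{}}{}{}{}{}{}{}': depth seq [1 0 1 0 1 0 1 0 1 2 1 0 1 0 1 0 1 0 1 0 1 0 1 0]
  -> pairs=12 depth=2 groups=11 -> no
String 2 '{}{}{}{}{{{}}}{}{{{}}{}}{}': depth seq [1 0 1 0 1 0 1 0 1 2 3 2 1 0 1 0 1 2 3 2 1 2 1 0 1 0]
  -> pairs=13 depth=3 groups=8 -> no
String 3 '{}{{}{{{}}}{}}{}{}{}': depth seq [1 0 1 2 1 2 3 4 3 2 1 2 1 0 1 0 1 0 1 0]
  -> pairs=10 depth=4 groups=5 -> no
String 4 '{{{{{}}}}}{}{}{}{}{}{}': depth seq [1 2 3 4 5 4 3 2 1 0 1 0 1 0 1 0 1 0 1 0 1 0]
  -> pairs=11 depth=5 groups=7 -> yes
String 5 '{}{}{}{}{{}{{}{}}{}}{}{}{}': depth seq [1 0 1 0 1 0 1 0 1 2 1 2 3 2 3 2 1 2 1 0 1 0 1 0 1 0]
  -> pairs=13 depth=3 groups=8 -> no
String 6 '{{}}{}{{}{{}}{}}{}': depth seq [1 2 1 0 1 0 1 2 1 2 3 2 1 2 1 0 1 0]
  -> pairs=9 depth=3 groups=4 -> no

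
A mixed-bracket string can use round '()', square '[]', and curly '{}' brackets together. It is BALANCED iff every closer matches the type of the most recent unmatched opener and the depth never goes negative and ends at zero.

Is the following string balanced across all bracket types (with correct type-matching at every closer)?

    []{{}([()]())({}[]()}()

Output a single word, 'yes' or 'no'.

pos 0: push '['; stack = [
pos 1: ']' matches '['; pop; stack = (empty)
pos 2: push '{'; stack = {
pos 3: push '{'; stack = {{
pos 4: '}' matches '{'; pop; stack = {
pos 5: push '('; stack = {(
pos 6: push '['; stack = {([
pos 7: push '('; stack = {([(
pos 8: ')' matches '('; pop; stack = {([
pos 9: ']' matches '['; pop; stack = {(
pos 10: push '('; stack = {((
pos 11: ')' matches '('; pop; stack = {(
pos 12: ')' matches '('; pop; stack = {
pos 13: push '('; stack = {(
pos 14: push '{'; stack = {({
pos 15: '}' matches '{'; pop; stack = {(
pos 16: push '['; stack = {([
pos 17: ']' matches '['; pop; stack = {(
pos 18: push '('; stack = {((
pos 19: ')' matches '('; pop; stack = {(
pos 20: saw closer '}' but top of stack is '(' (expected ')') → INVALID
Verdict: type mismatch at position 20: '}' closes '(' → no

Answer: no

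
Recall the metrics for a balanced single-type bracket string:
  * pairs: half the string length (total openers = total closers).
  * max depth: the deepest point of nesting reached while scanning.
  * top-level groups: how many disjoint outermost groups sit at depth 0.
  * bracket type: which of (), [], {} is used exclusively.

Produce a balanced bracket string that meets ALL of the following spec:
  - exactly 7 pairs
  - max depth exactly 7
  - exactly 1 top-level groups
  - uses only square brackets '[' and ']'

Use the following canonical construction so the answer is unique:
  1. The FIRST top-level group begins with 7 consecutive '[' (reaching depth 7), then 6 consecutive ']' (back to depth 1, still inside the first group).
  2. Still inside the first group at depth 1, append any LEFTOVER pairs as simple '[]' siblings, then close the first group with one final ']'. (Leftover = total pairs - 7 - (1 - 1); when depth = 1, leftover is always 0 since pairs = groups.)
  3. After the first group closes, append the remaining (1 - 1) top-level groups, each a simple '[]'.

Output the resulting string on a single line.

Answer: [[[[[[[]]]]]]]

Derivation:
Spec: pairs=7 depth=7 groups=1
Leftover pairs = 7 - 7 - (1-1) = 0
First group: deep chain of depth 7 + 0 sibling pairs
Remaining 0 groups: simple '[]' each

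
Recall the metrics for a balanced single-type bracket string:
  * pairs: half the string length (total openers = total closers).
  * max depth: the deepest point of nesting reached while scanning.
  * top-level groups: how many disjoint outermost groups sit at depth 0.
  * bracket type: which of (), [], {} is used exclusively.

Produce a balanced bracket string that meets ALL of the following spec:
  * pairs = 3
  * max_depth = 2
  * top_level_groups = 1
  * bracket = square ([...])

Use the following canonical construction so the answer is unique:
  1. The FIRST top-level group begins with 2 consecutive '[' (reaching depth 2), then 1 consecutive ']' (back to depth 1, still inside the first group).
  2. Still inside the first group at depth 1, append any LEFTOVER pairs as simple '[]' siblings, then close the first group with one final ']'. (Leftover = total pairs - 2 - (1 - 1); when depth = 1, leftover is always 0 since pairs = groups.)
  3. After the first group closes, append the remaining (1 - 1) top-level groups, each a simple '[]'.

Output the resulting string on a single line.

Answer: [[][]]

Derivation:
Spec: pairs=3 depth=2 groups=1
Leftover pairs = 3 - 2 - (1-1) = 1
First group: deep chain of depth 2 + 1 sibling pairs
Remaining 0 groups: simple '[]' each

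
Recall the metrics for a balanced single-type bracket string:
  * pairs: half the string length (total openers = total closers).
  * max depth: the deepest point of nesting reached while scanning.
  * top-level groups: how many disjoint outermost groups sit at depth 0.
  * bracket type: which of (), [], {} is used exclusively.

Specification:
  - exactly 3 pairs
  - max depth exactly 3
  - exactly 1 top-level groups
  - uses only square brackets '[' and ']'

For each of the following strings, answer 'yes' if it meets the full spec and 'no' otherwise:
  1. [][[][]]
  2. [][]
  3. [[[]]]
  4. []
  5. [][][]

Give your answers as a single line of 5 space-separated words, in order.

Answer: no no yes no no

Derivation:
String 1 '[][[][]]': depth seq [1 0 1 2 1 2 1 0]
  -> pairs=4 depth=2 groups=2 -> no
String 2 '[][]': depth seq [1 0 1 0]
  -> pairs=2 depth=1 groups=2 -> no
String 3 '[[[]]]': depth seq [1 2 3 2 1 0]
  -> pairs=3 depth=3 groups=1 -> yes
String 4 '[]': depth seq [1 0]
  -> pairs=1 depth=1 groups=1 -> no
String 5 '[][][]': depth seq [1 0 1 0 1 0]
  -> pairs=3 depth=1 groups=3 -> no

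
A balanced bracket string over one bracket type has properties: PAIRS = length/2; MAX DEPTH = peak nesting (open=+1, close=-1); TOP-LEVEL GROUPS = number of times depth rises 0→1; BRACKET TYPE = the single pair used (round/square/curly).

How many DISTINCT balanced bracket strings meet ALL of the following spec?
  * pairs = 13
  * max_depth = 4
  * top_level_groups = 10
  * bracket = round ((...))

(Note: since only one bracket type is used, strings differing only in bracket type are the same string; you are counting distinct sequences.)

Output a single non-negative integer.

Answer: 10

Derivation:
Spec: pairs=13 depth=4 groups=10
Count(depth <= 4) = 350
Count(depth <= 3) = 340
Count(depth == 4) = 350 - 340 = 10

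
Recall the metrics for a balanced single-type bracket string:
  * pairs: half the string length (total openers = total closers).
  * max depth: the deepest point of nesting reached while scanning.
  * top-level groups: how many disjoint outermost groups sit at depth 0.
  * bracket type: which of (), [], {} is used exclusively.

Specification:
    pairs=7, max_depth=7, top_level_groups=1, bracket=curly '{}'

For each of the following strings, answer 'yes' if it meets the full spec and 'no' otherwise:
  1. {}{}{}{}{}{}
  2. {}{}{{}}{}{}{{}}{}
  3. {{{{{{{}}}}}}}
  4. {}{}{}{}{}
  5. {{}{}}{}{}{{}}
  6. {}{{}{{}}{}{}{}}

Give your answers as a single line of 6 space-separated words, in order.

Answer: no no yes no no no

Derivation:
String 1 '{}{}{}{}{}{}': depth seq [1 0 1 0 1 0 1 0 1 0 1 0]
  -> pairs=6 depth=1 groups=6 -> no
String 2 '{}{}{{}}{}{}{{}}{}': depth seq [1 0 1 0 1 2 1 0 1 0 1 0 1 2 1 0 1 0]
  -> pairs=9 depth=2 groups=7 -> no
String 3 '{{{{{{{}}}}}}}': depth seq [1 2 3 4 5 6 7 6 5 4 3 2 1 0]
  -> pairs=7 depth=7 groups=1 -> yes
String 4 '{}{}{}{}{}': depth seq [1 0 1 0 1 0 1 0 1 0]
  -> pairs=5 depth=1 groups=5 -> no
String 5 '{{}{}}{}{}{{}}': depth seq [1 2 1 2 1 0 1 0 1 0 1 2 1 0]
  -> pairs=7 depth=2 groups=4 -> no
String 6 '{}{{}{{}}{}{}{}}': depth seq [1 0 1 2 1 2 3 2 1 2 1 2 1 2 1 0]
  -> pairs=8 depth=3 groups=2 -> no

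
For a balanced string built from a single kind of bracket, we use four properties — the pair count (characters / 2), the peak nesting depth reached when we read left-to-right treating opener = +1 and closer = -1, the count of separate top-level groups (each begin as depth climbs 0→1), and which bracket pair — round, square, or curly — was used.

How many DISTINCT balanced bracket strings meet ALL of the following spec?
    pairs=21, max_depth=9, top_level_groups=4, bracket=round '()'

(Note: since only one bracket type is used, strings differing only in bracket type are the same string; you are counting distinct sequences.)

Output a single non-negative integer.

Spec: pairs=21 depth=9 groups=4
Count(depth <= 9) = 2948226600
Count(depth <= 8) = 2799662032
Count(depth == 9) = 2948226600 - 2799662032 = 148564568

Answer: 148564568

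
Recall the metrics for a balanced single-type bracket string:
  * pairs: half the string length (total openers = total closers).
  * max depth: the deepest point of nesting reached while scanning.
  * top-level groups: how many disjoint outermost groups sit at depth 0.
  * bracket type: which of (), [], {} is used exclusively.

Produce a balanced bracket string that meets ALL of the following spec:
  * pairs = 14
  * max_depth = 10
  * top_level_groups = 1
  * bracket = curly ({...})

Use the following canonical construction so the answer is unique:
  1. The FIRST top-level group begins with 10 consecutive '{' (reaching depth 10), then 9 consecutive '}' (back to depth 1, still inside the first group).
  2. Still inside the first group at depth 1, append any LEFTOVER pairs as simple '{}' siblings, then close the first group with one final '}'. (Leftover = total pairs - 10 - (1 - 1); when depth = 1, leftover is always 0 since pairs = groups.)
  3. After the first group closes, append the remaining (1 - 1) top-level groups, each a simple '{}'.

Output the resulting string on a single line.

Spec: pairs=14 depth=10 groups=1
Leftover pairs = 14 - 10 - (1-1) = 4
First group: deep chain of depth 10 + 4 sibling pairs
Remaining 0 groups: simple '{}' each

Answer: {{{{{{{{{{}}}}}}}}}{}{}{}{}}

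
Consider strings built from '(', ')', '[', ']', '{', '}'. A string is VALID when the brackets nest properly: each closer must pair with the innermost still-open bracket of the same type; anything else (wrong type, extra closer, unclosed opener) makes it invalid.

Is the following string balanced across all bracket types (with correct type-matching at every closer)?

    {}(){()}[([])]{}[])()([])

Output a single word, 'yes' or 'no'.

pos 0: push '{'; stack = {
pos 1: '}' matches '{'; pop; stack = (empty)
pos 2: push '('; stack = (
pos 3: ')' matches '('; pop; stack = (empty)
pos 4: push '{'; stack = {
pos 5: push '('; stack = {(
pos 6: ')' matches '('; pop; stack = {
pos 7: '}' matches '{'; pop; stack = (empty)
pos 8: push '['; stack = [
pos 9: push '('; stack = [(
pos 10: push '['; stack = [([
pos 11: ']' matches '['; pop; stack = [(
pos 12: ')' matches '('; pop; stack = [
pos 13: ']' matches '['; pop; stack = (empty)
pos 14: push '{'; stack = {
pos 15: '}' matches '{'; pop; stack = (empty)
pos 16: push '['; stack = [
pos 17: ']' matches '['; pop; stack = (empty)
pos 18: saw closer ')' but stack is empty → INVALID
Verdict: unmatched closer ')' at position 18 → no

Answer: no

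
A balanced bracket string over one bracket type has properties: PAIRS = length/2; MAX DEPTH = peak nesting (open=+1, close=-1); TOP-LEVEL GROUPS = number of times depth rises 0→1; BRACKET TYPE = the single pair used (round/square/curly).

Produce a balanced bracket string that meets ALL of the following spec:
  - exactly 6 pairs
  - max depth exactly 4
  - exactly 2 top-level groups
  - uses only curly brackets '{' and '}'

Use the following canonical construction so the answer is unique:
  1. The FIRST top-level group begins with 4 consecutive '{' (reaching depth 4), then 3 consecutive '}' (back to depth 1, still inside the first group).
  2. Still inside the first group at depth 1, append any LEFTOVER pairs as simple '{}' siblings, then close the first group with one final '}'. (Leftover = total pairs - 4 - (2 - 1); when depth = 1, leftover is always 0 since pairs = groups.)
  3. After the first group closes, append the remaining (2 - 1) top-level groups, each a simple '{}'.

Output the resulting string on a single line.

Spec: pairs=6 depth=4 groups=2
Leftover pairs = 6 - 4 - (2-1) = 1
First group: deep chain of depth 4 + 1 sibling pairs
Remaining 1 groups: simple '{}' each

Answer: {{{{}}}{}}{}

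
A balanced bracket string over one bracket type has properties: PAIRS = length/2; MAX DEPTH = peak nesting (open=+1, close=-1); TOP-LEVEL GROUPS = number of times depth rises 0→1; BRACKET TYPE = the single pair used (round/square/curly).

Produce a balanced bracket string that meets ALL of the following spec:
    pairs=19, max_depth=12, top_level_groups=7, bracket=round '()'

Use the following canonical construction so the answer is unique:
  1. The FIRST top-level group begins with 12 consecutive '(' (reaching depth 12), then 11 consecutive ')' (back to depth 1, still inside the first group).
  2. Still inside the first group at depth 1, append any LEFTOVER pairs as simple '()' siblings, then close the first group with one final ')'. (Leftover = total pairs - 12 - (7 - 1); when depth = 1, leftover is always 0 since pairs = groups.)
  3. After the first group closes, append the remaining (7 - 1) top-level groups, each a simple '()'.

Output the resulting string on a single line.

Answer: (((((((((((()))))))))))())()()()()()()

Derivation:
Spec: pairs=19 depth=12 groups=7
Leftover pairs = 19 - 12 - (7-1) = 1
First group: deep chain of depth 12 + 1 sibling pairs
Remaining 6 groups: simple '()' each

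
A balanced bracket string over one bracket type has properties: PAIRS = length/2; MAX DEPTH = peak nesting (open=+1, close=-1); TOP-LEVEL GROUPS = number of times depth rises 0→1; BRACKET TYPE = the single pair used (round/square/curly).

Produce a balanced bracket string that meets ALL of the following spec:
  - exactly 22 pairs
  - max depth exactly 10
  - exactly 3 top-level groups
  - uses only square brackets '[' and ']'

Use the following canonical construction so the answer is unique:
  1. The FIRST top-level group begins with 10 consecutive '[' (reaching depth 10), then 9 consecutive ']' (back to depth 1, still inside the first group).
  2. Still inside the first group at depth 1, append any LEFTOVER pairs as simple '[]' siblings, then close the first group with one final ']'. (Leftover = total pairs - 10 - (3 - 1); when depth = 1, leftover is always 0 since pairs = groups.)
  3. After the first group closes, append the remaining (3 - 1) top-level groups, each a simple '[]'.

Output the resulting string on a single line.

Answer: [[[[[[[[[[]]]]]]]]][][][][][][][][][][]][][]

Derivation:
Spec: pairs=22 depth=10 groups=3
Leftover pairs = 22 - 10 - (3-1) = 10
First group: deep chain of depth 10 + 10 sibling pairs
Remaining 2 groups: simple '[]' each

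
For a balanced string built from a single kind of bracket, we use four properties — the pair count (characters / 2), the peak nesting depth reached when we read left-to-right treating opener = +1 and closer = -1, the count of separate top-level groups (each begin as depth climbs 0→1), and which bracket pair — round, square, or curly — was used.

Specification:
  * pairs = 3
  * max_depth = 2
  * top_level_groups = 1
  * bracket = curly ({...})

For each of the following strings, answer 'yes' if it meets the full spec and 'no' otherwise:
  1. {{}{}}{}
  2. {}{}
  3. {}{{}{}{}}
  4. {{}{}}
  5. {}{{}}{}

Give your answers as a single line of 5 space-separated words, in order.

String 1 '{{}{}}{}': depth seq [1 2 1 2 1 0 1 0]
  -> pairs=4 depth=2 groups=2 -> no
String 2 '{}{}': depth seq [1 0 1 0]
  -> pairs=2 depth=1 groups=2 -> no
String 3 '{}{{}{}{}}': depth seq [1 0 1 2 1 2 1 2 1 0]
  -> pairs=5 depth=2 groups=2 -> no
String 4 '{{}{}}': depth seq [1 2 1 2 1 0]
  -> pairs=3 depth=2 groups=1 -> yes
String 5 '{}{{}}{}': depth seq [1 0 1 2 1 0 1 0]
  -> pairs=4 depth=2 groups=3 -> no

Answer: no no no yes no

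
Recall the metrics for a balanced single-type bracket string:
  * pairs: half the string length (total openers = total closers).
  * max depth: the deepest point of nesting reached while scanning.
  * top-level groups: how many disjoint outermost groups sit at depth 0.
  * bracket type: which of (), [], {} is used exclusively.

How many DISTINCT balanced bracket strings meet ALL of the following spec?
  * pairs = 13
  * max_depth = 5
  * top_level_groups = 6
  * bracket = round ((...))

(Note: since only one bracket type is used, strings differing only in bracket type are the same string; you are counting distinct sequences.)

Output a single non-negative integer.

Answer: 3072

Derivation:
Spec: pairs=13 depth=5 groups=6
Count(depth <= 5) = 22452
Count(depth <= 4) = 19380
Count(depth == 5) = 22452 - 19380 = 3072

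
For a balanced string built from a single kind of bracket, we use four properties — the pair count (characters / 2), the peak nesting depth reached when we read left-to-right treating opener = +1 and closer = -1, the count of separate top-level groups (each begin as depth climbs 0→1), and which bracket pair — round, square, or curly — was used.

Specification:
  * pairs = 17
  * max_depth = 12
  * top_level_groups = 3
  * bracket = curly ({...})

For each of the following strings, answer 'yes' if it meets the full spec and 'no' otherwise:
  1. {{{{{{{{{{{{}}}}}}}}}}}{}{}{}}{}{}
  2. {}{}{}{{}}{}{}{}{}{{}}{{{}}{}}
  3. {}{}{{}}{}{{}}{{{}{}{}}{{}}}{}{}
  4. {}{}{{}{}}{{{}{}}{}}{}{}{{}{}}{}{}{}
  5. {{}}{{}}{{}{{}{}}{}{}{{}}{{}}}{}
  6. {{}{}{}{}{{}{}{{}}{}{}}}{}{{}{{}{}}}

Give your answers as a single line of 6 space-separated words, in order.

String 1 '{{{{{{{{{{{{}}}}}}}}}}}{}{}{}}{}{}': depth seq [1 2 3 4 5 6 7 8 9 10 11 12 11 10 9 8 7 6 5 4 3 2 1 2 1 2 1 2 1 0 1 0 1 0]
  -> pairs=17 depth=12 groups=3 -> yes
String 2 '{}{}{}{{}}{}{}{}{}{{}}{{{}}{}}': depth seq [1 0 1 0 1 0 1 2 1 0 1 0 1 0 1 0 1 0 1 2 1 0 1 2 3 2 1 2 1 0]
  -> pairs=15 depth=3 groups=10 -> no
String 3 '{}{}{{}}{}{{}}{{{}{}{}}{{}}}{}{}': depth seq [1 0 1 0 1 2 1 0 1 0 1 2 1 0 1 2 3 2 3 2 3 2 1 2 3 2 1 0 1 0 1 0]
  -> pairs=16 depth=3 groups=8 -> no
String 4 '{}{}{{}{}}{{{}{}}{}}{}{}{{}{}}{}{}{}': depth seq [1 0 1 0 1 2 1 2 1 0 1 2 3 2 3 2 1 2 1 0 1 0 1 0 1 2 1 2 1 0 1 0 1 0 1 0]
  -> pairs=18 depth=3 groups=10 -> no
String 5 '{{}}{{}}{{}{{}{}}{}{}{{}}{{}}}{}': depth seq [1 2 1 0 1 2 1 0 1 2 1 2 3 2 3 2 1 2 1 2 1 2 3 2 1 2 3 2 1 0 1 0]
  -> pairs=16 depth=3 groups=4 -> no
String 6 '{{}{}{}{}{{}{}{{}}{}{}}}{}{{}{{}{}}}': depth seq [1 2 1 2 1 2 1 2 1 2 3 2 3 2 3 4 3 2 3 2 3 2 1 0 1 0 1 2 1 2 3 2 3 2 1 0]
  -> pairs=18 depth=4 groups=3 -> no

Answer: yes no no no no no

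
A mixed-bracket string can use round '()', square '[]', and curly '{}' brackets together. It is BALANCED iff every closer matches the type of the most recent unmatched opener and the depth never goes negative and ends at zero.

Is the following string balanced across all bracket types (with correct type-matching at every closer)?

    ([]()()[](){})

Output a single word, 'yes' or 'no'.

pos 0: push '('; stack = (
pos 1: push '['; stack = ([
pos 2: ']' matches '['; pop; stack = (
pos 3: push '('; stack = ((
pos 4: ')' matches '('; pop; stack = (
pos 5: push '('; stack = ((
pos 6: ')' matches '('; pop; stack = (
pos 7: push '['; stack = ([
pos 8: ']' matches '['; pop; stack = (
pos 9: push '('; stack = ((
pos 10: ')' matches '('; pop; stack = (
pos 11: push '{'; stack = ({
pos 12: '}' matches '{'; pop; stack = (
pos 13: ')' matches '('; pop; stack = (empty)
end: stack empty → VALID
Verdict: properly nested → yes

Answer: yes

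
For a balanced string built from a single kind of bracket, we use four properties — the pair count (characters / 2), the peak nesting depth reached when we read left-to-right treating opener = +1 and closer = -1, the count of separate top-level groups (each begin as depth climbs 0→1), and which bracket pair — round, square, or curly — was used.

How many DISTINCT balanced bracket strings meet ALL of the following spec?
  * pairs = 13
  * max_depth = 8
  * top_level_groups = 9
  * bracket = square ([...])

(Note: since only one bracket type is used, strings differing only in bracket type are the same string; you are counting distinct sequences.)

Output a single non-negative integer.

Spec: pairs=13 depth=8 groups=9
Count(depth <= 8) = 1260
Count(depth <= 7) = 1260
Count(depth == 8) = 1260 - 1260 = 0

Answer: 0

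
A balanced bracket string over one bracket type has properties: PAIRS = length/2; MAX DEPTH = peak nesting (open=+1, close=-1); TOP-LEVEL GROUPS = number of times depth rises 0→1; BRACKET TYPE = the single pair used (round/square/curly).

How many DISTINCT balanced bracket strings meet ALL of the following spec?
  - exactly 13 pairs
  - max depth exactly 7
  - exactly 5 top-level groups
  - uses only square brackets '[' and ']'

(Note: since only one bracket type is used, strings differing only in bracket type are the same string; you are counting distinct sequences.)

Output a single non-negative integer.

Answer: 665

Derivation:
Spec: pairs=13 depth=7 groups=5
Count(depth <= 7) = 48360
Count(depth <= 6) = 47695
Count(depth == 7) = 48360 - 47695 = 665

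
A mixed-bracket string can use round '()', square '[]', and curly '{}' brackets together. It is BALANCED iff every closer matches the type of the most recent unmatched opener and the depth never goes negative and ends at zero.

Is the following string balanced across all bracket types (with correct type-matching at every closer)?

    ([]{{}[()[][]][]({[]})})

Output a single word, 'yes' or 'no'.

Answer: yes

Derivation:
pos 0: push '('; stack = (
pos 1: push '['; stack = ([
pos 2: ']' matches '['; pop; stack = (
pos 3: push '{'; stack = ({
pos 4: push '{'; stack = ({{
pos 5: '}' matches '{'; pop; stack = ({
pos 6: push '['; stack = ({[
pos 7: push '('; stack = ({[(
pos 8: ')' matches '('; pop; stack = ({[
pos 9: push '['; stack = ({[[
pos 10: ']' matches '['; pop; stack = ({[
pos 11: push '['; stack = ({[[
pos 12: ']' matches '['; pop; stack = ({[
pos 13: ']' matches '['; pop; stack = ({
pos 14: push '['; stack = ({[
pos 15: ']' matches '['; pop; stack = ({
pos 16: push '('; stack = ({(
pos 17: push '{'; stack = ({({
pos 18: push '['; stack = ({({[
pos 19: ']' matches '['; pop; stack = ({({
pos 20: '}' matches '{'; pop; stack = ({(
pos 21: ')' matches '('; pop; stack = ({
pos 22: '}' matches '{'; pop; stack = (
pos 23: ')' matches '('; pop; stack = (empty)
end: stack empty → VALID
Verdict: properly nested → yes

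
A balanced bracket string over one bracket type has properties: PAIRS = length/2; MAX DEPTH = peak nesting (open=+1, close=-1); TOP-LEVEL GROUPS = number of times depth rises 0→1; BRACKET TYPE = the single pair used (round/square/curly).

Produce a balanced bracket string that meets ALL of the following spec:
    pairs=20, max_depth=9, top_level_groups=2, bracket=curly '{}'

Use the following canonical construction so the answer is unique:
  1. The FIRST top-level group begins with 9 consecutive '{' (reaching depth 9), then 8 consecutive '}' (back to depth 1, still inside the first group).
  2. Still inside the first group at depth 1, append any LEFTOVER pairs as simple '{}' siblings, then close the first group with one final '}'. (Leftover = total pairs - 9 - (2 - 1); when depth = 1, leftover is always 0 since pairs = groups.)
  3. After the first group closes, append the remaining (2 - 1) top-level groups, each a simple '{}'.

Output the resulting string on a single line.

Spec: pairs=20 depth=9 groups=2
Leftover pairs = 20 - 9 - (2-1) = 10
First group: deep chain of depth 9 + 10 sibling pairs
Remaining 1 groups: simple '{}' each

Answer: {{{{{{{{{}}}}}}}}{}{}{}{}{}{}{}{}{}{}}{}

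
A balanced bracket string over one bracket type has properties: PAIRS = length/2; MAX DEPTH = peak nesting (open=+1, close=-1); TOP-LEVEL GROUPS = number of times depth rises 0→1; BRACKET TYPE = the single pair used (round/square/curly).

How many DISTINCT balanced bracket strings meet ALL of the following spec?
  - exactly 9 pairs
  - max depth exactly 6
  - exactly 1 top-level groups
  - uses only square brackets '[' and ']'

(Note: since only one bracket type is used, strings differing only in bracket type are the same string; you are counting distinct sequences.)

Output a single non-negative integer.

Spec: pairs=9 depth=6 groups=1
Count(depth <= 6) = 1341
Count(depth <= 5) = 1094
Count(depth == 6) = 1341 - 1094 = 247

Answer: 247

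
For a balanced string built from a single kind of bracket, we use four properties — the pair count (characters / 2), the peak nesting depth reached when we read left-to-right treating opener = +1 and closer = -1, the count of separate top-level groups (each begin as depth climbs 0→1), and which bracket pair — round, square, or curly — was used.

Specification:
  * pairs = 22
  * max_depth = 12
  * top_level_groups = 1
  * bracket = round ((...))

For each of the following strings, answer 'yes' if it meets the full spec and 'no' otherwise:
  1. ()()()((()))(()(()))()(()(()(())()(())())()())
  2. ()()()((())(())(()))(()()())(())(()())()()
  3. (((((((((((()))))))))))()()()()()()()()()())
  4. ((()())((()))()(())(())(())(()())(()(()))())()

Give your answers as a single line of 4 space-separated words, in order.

Answer: no no yes no

Derivation:
String 1 '()()()((()))(()(()))()(()(()(())()(())())()())': depth seq [1 0 1 0 1 0 1 2 3 2 1 0 1 2 1 2 3 2 1 0 1 0 1 2 1 2 3 2 3 4 3 2 3 2 3 4 3 2 3 2 1 2 1 2 1 0]
  -> pairs=23 depth=4 groups=7 -> no
String 2 '()()()((())(())(()))(()()())(())(()())()()': depth seq [1 0 1 0 1 0 1 2 3 2 1 2 3 2 1 2 3 2 1 0 1 2 1 2 1 2 1 0 1 2 1 0 1 2 1 2 1 0 1 0 1 0]
  -> pairs=21 depth=3 groups=9 -> no
String 3 '(((((((((((()))))))))))()()()()()()()()()())': depth seq [1 2 3 4 5 6 7 8 9 10 11 12 11 10 9 8 7 6 5 4 3 2 1 2 1 2 1 2 1 2 1 2 1 2 1 2 1 2 1 2 1 2 1 0]
  -> pairs=22 depth=12 groups=1 -> yes
String 4 '((()())((()))()(())(())(())(()())(()(()))())()': depth seq [1 2 3 2 3 2 1 2 3 4 3 2 1 2 1 2 3 2 1 2 3 2 1 2 3 2 1 2 3 2 3 2 1 2 3 2 3 4 3 2 1 2 1 0 1 0]
  -> pairs=23 depth=4 groups=2 -> no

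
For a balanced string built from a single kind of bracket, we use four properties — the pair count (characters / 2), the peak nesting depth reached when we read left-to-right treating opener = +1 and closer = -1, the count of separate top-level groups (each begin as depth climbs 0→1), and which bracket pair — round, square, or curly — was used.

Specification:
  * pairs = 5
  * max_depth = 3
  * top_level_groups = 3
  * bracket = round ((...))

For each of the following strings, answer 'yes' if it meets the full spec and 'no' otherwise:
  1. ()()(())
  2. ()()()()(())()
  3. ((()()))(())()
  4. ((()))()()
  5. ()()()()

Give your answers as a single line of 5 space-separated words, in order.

String 1 '()()(())': depth seq [1 0 1 0 1 2 1 0]
  -> pairs=4 depth=2 groups=3 -> no
String 2 '()()()()(())()': depth seq [1 0 1 0 1 0 1 0 1 2 1 0 1 0]
  -> pairs=7 depth=2 groups=6 -> no
String 3 '((()()))(())()': depth seq [1 2 3 2 3 2 1 0 1 2 1 0 1 0]
  -> pairs=7 depth=3 groups=3 -> no
String 4 '((()))()()': depth seq [1 2 3 2 1 0 1 0 1 0]
  -> pairs=5 depth=3 groups=3 -> yes
String 5 '()()()()': depth seq [1 0 1 0 1 0 1 0]
  -> pairs=4 depth=1 groups=4 -> no

Answer: no no no yes no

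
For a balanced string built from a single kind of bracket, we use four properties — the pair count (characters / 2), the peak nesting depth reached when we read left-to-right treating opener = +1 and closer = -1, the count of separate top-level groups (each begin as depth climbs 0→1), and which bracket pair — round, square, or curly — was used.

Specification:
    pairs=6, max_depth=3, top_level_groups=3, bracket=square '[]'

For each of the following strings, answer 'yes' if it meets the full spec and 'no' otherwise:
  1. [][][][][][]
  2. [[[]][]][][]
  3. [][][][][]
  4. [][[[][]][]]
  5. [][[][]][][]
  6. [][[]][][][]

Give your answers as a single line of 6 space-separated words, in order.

Answer: no yes no no no no

Derivation:
String 1 '[][][][][][]': depth seq [1 0 1 0 1 0 1 0 1 0 1 0]
  -> pairs=6 depth=1 groups=6 -> no
String 2 '[[[]][]][][]': depth seq [1 2 3 2 1 2 1 0 1 0 1 0]
  -> pairs=6 depth=3 groups=3 -> yes
String 3 '[][][][][]': depth seq [1 0 1 0 1 0 1 0 1 0]
  -> pairs=5 depth=1 groups=5 -> no
String 4 '[][[[][]][]]': depth seq [1 0 1 2 3 2 3 2 1 2 1 0]
  -> pairs=6 depth=3 groups=2 -> no
String 5 '[][[][]][][]': depth seq [1 0 1 2 1 2 1 0 1 0 1 0]
  -> pairs=6 depth=2 groups=4 -> no
String 6 '[][[]][][][]': depth seq [1 0 1 2 1 0 1 0 1 0 1 0]
  -> pairs=6 depth=2 groups=5 -> no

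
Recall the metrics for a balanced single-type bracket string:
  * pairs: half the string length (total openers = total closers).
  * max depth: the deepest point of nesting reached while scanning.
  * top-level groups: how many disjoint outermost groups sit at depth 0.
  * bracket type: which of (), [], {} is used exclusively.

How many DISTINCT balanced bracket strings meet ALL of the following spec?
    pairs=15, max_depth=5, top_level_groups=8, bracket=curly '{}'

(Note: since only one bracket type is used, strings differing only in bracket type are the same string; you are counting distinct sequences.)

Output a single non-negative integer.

Spec: pairs=15 depth=5 groups=8
Count(depth <= 5) = 60664
Count(depth <= 4) = 54568
Count(depth == 5) = 60664 - 54568 = 6096

Answer: 6096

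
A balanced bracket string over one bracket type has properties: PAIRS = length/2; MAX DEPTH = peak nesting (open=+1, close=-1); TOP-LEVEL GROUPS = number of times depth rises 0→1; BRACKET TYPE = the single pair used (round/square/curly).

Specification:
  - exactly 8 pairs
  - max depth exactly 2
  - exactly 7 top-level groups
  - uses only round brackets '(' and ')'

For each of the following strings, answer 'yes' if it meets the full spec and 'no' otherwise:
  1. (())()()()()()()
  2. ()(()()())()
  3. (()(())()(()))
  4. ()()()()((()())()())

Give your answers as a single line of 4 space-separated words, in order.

String 1 '(())()()()()()()': depth seq [1 2 1 0 1 0 1 0 1 0 1 0 1 0 1 0]
  -> pairs=8 depth=2 groups=7 -> yes
String 2 '()(()()())()': depth seq [1 0 1 2 1 2 1 2 1 0 1 0]
  -> pairs=6 depth=2 groups=3 -> no
String 3 '(()(())()(()))': depth seq [1 2 1 2 3 2 1 2 1 2 3 2 1 0]
  -> pairs=7 depth=3 groups=1 -> no
String 4 '()()()()((()())()())': depth seq [1 0 1 0 1 0 1 0 1 2 3 2 3 2 1 2 1 2 1 0]
  -> pairs=10 depth=3 groups=5 -> no

Answer: yes no no no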